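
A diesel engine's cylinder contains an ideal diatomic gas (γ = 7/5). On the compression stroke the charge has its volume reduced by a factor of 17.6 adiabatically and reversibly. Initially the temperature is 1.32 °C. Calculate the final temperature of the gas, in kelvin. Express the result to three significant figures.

T₂ ≈ 864 K

Adiabatic: T₁V₁^(γ−1) = T₂V₂^(γ−1) ⇒ T₂ = T₁ (V₁/V₂)^(γ−1).
T₁ = 1.32 °C = 274.5 K.
T₂ = 274.5 × 17.6^(2/5) = 864.4 K.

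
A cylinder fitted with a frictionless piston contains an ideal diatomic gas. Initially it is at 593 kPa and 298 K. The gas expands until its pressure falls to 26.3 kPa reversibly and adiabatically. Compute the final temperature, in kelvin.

T₂ ≈ 122 K

Adiabatic: T₂/T₁ = (P₂/P₁)^((γ−1)/γ).
For a diatomic ideal gas γ = 7/5, so (γ−1)/γ = 2/7.
T₂ = 298 × (26.3/593)^(2/7) = 122.4 K.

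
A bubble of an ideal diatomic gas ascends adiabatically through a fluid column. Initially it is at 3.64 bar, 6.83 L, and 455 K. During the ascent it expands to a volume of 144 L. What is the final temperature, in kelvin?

Adiabatic: T₁V₁^(γ−1) = T₂V₂^(γ−1) ⇒ T₂ = T₁ (V₁/V₂)^(γ−1).
γ = 7/5 for a diatomic ideal gas.
T₂ = 455 × (6.83/144)^(2/5) = 134.4 K.

T₂ ≈ 134 K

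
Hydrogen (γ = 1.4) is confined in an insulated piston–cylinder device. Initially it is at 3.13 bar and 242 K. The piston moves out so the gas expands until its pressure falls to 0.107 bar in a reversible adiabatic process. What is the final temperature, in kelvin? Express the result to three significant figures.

T₂ ≈ 92.2 K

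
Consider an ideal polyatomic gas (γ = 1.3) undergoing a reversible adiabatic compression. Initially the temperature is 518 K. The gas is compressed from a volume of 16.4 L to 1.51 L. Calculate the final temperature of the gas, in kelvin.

Adiabatic: T₁V₁^(γ−1) = T₂V₂^(γ−1) ⇒ T₂ = T₁ (V₁/V₂)^(γ−1).
T₂ = 518 × (16.4/1.51)^(0.3) = 1059 K.

T₂ ≈ 1060 K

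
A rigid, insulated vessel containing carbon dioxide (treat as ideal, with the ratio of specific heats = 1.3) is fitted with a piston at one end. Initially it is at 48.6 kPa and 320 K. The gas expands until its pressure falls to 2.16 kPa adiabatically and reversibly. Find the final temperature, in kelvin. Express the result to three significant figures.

Adiabatic: T₂/T₁ = (P₂/P₁)^((γ−1)/γ).
T₂ = 320 × (2.16/48.6)^(0.231) = 156 K.

T₂ ≈ 156 K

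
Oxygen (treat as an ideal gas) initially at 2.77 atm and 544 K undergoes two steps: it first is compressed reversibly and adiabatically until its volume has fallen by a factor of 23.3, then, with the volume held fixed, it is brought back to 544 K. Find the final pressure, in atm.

P₃ ≈ 64.5 atm

For a diatomic ideal gas γ = 7/5.
Adiabatic step (PV^γ = const): P₂ = 2.77×23.3^(7/5) = 227.4 atm; T₂ = 544×23.3^(2/5) = 1917 K.
Isochoric: P₃ = P₂(T₃/T₂) = 227.4 × (544/1917) = 64.54 atm.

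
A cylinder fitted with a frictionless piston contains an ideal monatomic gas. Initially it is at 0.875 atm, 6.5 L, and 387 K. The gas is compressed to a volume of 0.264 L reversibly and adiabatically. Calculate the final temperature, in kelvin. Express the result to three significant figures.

T₂ ≈ 3280 K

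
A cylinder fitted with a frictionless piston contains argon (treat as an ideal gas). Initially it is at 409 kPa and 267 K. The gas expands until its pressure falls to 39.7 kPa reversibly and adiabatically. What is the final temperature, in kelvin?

T₂ ≈ 105 K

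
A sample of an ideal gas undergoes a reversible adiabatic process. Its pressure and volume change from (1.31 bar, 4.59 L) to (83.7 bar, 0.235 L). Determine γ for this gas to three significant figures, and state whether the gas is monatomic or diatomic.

PV^γ = const ⇒ γ = ln(P₂/P₁) / ln(V₁/V₂).
γ = ln(83.7/1.31) / ln(4.59/0.235) = 1.399.
γ ≈ 1.40 is close to 7/5, so the gas is diatomic.

γ ≈ 1.40; diatomic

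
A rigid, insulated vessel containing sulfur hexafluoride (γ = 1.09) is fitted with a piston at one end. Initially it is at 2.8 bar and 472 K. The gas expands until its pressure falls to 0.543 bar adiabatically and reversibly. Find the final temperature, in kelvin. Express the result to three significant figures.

T₂ ≈ 412 K

Adiabatic: T₂/T₁ = (P₂/P₁)^((γ−1)/γ).
T₂ = 472 × (0.543/2.8)^(0.0826) = 412.2 K.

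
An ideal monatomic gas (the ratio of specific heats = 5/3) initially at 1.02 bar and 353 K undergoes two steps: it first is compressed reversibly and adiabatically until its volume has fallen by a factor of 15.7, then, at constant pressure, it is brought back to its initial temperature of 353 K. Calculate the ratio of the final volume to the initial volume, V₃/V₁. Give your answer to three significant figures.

Adiabatic step: V₂/V₁ = 0.06369; T₂ = T₁·15.7^(2/3) = 2213 K.
Isobaric step: V₃/V₂ = T₃/T₂ = 353/2213.
V₃/V₁ = (V₂/V₁)(V₃/V₂) = 0.06369 × (353/2213) = 0.01016.

V₃/V₁ ≈ 0.0102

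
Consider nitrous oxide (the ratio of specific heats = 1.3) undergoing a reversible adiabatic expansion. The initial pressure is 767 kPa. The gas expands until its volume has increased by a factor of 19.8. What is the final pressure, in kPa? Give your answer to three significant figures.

Since PV^γ is constant along a reversible adiabat, P₂ = P₁ (V₁/V₂)^γ.
P₂ = 767 × (1/19.8)^(1.3) = 15.82 kPa.

P₂ ≈ 15.8 kPa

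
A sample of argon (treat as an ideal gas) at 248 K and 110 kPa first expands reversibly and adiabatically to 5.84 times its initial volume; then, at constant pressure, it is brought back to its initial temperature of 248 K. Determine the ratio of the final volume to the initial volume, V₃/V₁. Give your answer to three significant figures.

V₃/V₁ ≈ 18.9

For a monatomic ideal gas γ = 5/3.
Adiabatic step: V₂/V₁ = 5.84; T₂ = T₁·(1/5.84)^(2/3) = 76.47 K.
Isobaric step: V₃/V₂ = T₃/T₂ = 248/76.47.
V₃/V₁ = (V₂/V₁)(V₃/V₂) = 5.84 × (248/76.47) = 18.94.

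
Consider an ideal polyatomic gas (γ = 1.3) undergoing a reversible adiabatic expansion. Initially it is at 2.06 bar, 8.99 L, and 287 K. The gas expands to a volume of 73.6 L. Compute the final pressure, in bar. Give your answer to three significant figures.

P₂ ≈ 0.134 bar

Adiabatic: P₁V₁^γ = P₂V₂^γ ⇒ P₂ = P₁ (V₁/V₂)^γ.
P₂ = 2.06 × (8.99/73.6)^(1.3) = 0.1339 bar.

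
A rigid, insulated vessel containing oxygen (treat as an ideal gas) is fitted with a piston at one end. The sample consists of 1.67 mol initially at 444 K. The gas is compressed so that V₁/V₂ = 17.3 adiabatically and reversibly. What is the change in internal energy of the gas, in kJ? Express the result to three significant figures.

ΔU ≈ 32.8 kJ

Adiabatic: T₁V₁^(γ−1) = T₂V₂^(γ−1) ⇒ T₂ = T₁ (V₁/V₂)^(γ−1).
γ = 7/5 for a diatomic ideal gas, so γ−1 = 2/5.
T₂ = 444 × 17.3^(2/5) = 1389 K.
Q = 0, so ΔU = W_on_gas = nCᵥΔT with Cᵥ = R/(γ−1) = 20.79 J/(mol·K).
ΔU = 1.67 × 20.79 × (1389 − 444) = 32790 J.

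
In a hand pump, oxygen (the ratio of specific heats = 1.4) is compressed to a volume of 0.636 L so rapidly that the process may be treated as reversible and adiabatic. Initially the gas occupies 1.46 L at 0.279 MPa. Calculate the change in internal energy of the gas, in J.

ΔU ≈ 402 J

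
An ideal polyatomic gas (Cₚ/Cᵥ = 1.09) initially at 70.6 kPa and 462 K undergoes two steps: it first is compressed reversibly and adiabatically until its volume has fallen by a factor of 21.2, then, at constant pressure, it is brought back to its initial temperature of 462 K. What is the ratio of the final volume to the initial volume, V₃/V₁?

V₃/V₁ ≈ 0.0358

Adiabatic step: V₂/V₁ = 0.04717; T₂ = T₁·21.2^(0.09) = 608.2 K.
Isobaric step: V₃/V₂ = T₃/T₂ = 462/608.2.
V₃/V₁ = (V₂/V₁)(V₃/V₂) = 0.04717 × (462/608.2) = 0.03583.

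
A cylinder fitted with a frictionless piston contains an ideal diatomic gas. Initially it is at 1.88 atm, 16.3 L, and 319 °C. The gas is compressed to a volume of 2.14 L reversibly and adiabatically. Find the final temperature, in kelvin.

For a reversible adiabat TV^(γ−1) is constant, so T₂ = T₁ (V₁/V₂)^(γ−1).
γ = 7/5 for a diatomic ideal gas.
T₁ = 319 °C = 592.1 K.
T₂ = 592.1 × (16.3/2.14)^(2/5) = 1334 K.

T₂ ≈ 1330 K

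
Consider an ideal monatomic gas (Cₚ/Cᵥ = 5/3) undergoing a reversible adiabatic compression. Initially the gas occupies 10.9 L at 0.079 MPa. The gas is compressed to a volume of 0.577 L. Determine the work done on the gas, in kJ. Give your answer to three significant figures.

P₂ = P₁(V₁/V₂)^γ = 0.079×(10.9/0.577)^(5/3) = 10.59 MPa.
For a reversible adiabat, W_by_gas = (P₁V₁ − P₂V₂)/(γ−1).
W_by = (79000×0.0109 − 1.059×10^7×0.000577) / (2/3) = -7870 J.
W_on_gas = −W_by = 7870 J.

W ≈ 7.87 kJ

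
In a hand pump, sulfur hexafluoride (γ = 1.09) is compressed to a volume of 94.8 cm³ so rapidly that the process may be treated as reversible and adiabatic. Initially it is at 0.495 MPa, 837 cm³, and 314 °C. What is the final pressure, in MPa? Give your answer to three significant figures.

P₂ ≈ 5.32 MPa

Since PV^γ is constant along a reversible adiabat, P₂ = P₁ (V₁/V₂)^γ.
P₂ = 0.495 × (837/94.8)^(1.09) = 5.317 MPa.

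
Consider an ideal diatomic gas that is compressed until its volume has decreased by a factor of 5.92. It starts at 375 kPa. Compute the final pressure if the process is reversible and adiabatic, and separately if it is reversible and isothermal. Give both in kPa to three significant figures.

For a diatomic ideal gas γ = 7/5.
Isothermal: P₂ = P₁(V₁/V₂) = 375×5.92 = 2220 kPa.
Adiabatic: P₂ = P₁(V₁/V₂)^γ = 375×5.92^(7/5) = 4521 kPa.

adiabatic: 4520 kPa; isothermal: 2220 kPa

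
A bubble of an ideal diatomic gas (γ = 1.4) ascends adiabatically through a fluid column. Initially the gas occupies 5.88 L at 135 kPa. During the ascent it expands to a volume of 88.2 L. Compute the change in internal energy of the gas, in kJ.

ΔU ≈ -1.31 kJ

P₂ = P₁(V₁/V₂)^γ = 135×(5.88/88.2)^(1.4) = 3.047 kPa.
For a reversible adiabat, W_by_gas = (P₁V₁ − P₂V₂)/(γ−1).
W_by = (135000×0.00588 − 3047×0.0882) / (0.4) = 1313 J.
Q = 0 ⇒ ΔU = −W_by = -1313 J.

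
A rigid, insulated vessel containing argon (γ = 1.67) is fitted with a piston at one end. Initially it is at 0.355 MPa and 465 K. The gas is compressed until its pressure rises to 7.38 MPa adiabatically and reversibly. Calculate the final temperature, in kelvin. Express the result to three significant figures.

Adiabatic: T₂/T₁ = (P₂/P₁)^((γ−1)/γ).
T₂ = 465 × (7.38/0.355)^(0.401) = 1571 K.

T₂ ≈ 1570 K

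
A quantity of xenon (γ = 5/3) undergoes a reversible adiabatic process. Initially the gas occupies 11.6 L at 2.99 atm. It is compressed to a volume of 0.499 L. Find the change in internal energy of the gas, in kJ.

P₂ = P₁(V₁/V₂)^γ = 2.99×(11.6/0.499)^(5/3) = 566.2 atm.
For a reversible adiabat, W_by_gas = (P₁V₁ − P₂V₂)/(γ−1).
W_by = (303000×0.0116 − 5.737×10^7×0.000499) / (2/3) = -37670 J.
Q = 0 ⇒ ΔU = −W_by = 37670 J.

ΔU ≈ 37.7 kJ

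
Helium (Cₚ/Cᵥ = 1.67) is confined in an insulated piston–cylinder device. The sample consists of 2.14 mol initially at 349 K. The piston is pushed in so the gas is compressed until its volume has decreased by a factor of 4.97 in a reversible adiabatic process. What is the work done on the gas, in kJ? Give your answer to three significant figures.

W ≈ 17.9 kJ

For a reversible adiabat TV^(γ−1) is constant, so T₂ = T₁ (V₁/V₂)^(γ−1).
T₂ = 349 × 4.97^(0.67) = 1022 K.
Q = 0, so ΔU = W_on_gas = nCᵥΔT with Cᵥ = R/(γ−1) = 12.41 J/(mol·K).
ΔU = 2.14 × 12.41 × (1022 − 349) = 17870 J.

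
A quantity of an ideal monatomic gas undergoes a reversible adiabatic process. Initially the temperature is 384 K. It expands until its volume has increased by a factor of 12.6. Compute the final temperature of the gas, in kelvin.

Adiabatic: T₁V₁^(γ−1) = T₂V₂^(γ−1) ⇒ T₂ = T₁ (V₁/V₂)^(γ−1).
For a monatomic ideal gas γ = 5/3, so γ−1 = 2/3.
T₂ = 384 × (1/12.6)^(2/3) = 70.92 K.

T₂ ≈ 70.9 K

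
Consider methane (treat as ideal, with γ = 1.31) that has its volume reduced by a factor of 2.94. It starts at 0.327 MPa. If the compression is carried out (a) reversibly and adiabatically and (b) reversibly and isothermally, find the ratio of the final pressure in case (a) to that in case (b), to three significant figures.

Isothermal: P_b = P₁(V₁/V₂) = 0.327×2.94.
Adiabatic: P_a = P₁(V₁/V₂)^γ = 0.327×2.94^(1.31).
P_a/P_b = (V₁/V₂)^(γ−1) = 2.94^(0.31) = 1.397.

P_adiabatic / P_isothermal ≈ 1.40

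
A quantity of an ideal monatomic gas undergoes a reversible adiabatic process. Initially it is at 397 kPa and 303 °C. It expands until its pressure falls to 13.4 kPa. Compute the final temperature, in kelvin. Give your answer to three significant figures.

Along an adiabat T P^((1−γ)/γ) is constant, so T₂ = T₁ (P₂/P₁)^((γ−1)/γ).
For a monatomic ideal gas γ = 5/3, so (γ−1)/γ = 2/5.
T₁ = 303 °C = 576.1 K.
T₂ = 576.1 × (13.4/397)^(2/5) = 148.5 K.

T₂ ≈ 149 K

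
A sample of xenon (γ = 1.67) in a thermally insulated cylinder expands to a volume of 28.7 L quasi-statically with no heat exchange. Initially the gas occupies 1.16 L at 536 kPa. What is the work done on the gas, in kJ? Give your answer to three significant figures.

P₂ = P₁(V₁/V₂)^γ = 536×(1.16/28.7)^(1.67) = 2.524 kPa.
For a reversible adiabat, W_by_gas = (P₁V₁ − P₂V₂)/(γ−1).
W_by = (536000×0.00116 − 2524×0.0287) / (0.67) = 819.9 J.
W_on_gas = −W_by = -819.9 J.

W ≈ -0.820 kJ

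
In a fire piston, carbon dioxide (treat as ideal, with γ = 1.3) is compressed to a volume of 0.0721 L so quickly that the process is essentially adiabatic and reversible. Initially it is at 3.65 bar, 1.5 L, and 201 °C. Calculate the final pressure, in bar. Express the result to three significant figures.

Since PV^γ is constant along a reversible adiabat, P₂ = P₁ (V₁/V₂)^γ.
P₂ = 3.65 × (1.5/0.0721)^(1.3) = 188.8 bar.

P₂ ≈ 189 bar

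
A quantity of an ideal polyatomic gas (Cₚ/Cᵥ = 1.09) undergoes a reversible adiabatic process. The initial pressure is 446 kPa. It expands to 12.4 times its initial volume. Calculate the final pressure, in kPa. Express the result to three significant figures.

P₂ ≈ 28.7 kPa

Since PV^γ is constant along a reversible adiabat, P₂ = P₁ (V₁/V₂)^γ.
P₂ = 446 × (1/12.4)^(1.09) = 28.68 kPa.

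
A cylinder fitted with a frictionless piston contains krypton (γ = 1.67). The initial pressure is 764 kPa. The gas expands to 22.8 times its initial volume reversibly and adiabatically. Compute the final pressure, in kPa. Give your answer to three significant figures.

Adiabatic: P₁V₁^γ = P₂V₂^γ ⇒ P₂ = P₁ (V₁/V₂)^γ.
P₂ = 764 × (1/22.8)^(1.67) = 4.124 kPa.

P₂ ≈ 4.12 kPa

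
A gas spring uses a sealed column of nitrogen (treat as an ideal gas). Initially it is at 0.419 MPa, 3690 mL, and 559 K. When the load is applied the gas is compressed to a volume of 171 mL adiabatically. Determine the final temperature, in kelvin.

T₂ ≈ 1910 K

Adiabatic: T₁V₁^(γ−1) = T₂V₂^(γ−1) ⇒ T₂ = T₁ (V₁/V₂)^(γ−1).
γ = 7/5 for a diatomic ideal gas.
T₂ = 559 × (3690/171)^(2/5) = 1910 K.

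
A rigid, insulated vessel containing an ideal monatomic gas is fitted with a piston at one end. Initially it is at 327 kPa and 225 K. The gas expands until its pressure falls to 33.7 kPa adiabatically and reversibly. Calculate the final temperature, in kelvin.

T₂ ≈ 90.7 K

Adiabatic: T₂/T₁ = (P₂/P₁)^((γ−1)/γ).
For a monatomic ideal gas γ = 5/3, so (γ−1)/γ = 2/5.
T₂ = 225 × (33.7/327)^(2/5) = 90.66 K.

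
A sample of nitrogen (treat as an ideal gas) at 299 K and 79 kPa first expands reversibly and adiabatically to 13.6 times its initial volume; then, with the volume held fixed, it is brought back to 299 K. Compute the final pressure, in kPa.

For a diatomic ideal gas γ = 7/5.
Adiabatic step (PV^γ = const): P₂ = 79×(1/13.6)^(7/5) = 2.045 kPa; T₂ = 299×(1/13.6)^(2/5) = 105.3 K.
Isochoric: P₃ = P₂(T₃/T₂) = 2.045 × (299/105.3) = 5.809 kPa.

P₃ ≈ 5.81 kPa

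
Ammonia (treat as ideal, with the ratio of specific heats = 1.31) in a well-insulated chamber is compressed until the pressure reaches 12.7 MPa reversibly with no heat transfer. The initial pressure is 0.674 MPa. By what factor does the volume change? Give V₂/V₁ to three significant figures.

From PV^γ = const, V₂/V₁ = (P₁/P₂)^(1/γ).
V₂/V₁ = (0.674/12.7)^(0.763) = 0.1063.

V₂/V₁ ≈ 0.106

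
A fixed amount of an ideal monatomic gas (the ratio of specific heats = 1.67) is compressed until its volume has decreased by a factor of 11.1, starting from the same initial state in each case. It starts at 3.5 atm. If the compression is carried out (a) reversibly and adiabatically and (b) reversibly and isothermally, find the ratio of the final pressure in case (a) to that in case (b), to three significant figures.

P_adiabatic / P_isothermal ≈ 5.02

Isothermal: P_b = P₁(V₁/V₂) = 3.5×11.1.
Adiabatic: P_a = P₁(V₁/V₂)^γ = 3.5×11.1^(1.67).
P_a/P_b = (V₁/V₂)^(γ−1) = 11.1^(0.67) = 5.016.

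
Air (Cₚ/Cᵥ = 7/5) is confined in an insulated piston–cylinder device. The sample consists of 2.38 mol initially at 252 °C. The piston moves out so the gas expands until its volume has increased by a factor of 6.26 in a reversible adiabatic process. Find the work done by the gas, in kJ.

W ≈ 13.5 kJ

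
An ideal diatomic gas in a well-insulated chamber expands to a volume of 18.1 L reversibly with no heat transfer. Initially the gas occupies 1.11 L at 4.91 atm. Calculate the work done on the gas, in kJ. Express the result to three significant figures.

W ≈ -0.929 kJ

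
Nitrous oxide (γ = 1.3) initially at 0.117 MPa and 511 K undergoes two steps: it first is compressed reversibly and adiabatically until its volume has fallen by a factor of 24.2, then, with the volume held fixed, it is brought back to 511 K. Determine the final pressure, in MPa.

Adiabatic step (PV^γ = const): P₂ = 0.117×24.2^(1.3) = 7.365 MPa; T₂ = 511×24.2^(0.3) = 1329 K.
Isochoric: P₃ = P₂(T₃/T₂) = 7.365 × (511/1329) = 2.831 MPa.

P₃ ≈ 2.83 MPa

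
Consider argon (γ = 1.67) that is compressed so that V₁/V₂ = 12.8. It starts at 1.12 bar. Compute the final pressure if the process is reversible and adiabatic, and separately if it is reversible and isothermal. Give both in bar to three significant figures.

Isothermal: P₂ = P₁(V₁/V₂) = 1.12×12.8 = 14.34 bar.
Adiabatic: P₂ = P₁(V₁/V₂)^γ = 1.12×12.8^(1.67) = 79.11 bar.

adiabatic: 79.1 bar; isothermal: 14.3 bar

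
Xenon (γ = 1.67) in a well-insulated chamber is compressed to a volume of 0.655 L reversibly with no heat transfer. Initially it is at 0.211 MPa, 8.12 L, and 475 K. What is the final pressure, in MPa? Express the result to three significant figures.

P₂ ≈ 14.1 MPa

Adiabatic: P₁V₁^γ = P₂V₂^γ ⇒ P₂ = P₁ (V₁/V₂)^γ.
P₂ = 0.211 × (8.12/0.655)^(1.67) = 14.13 MPa.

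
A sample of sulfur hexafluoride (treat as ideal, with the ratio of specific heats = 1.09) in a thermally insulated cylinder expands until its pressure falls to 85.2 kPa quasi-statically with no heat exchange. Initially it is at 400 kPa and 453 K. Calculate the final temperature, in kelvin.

T₂ ≈ 399 K

Adiabatic: T₂/T₁ = (P₂/P₁)^((γ−1)/γ).
T₂ = 453 × (85.2/400)^(0.0826) = 398.7 K.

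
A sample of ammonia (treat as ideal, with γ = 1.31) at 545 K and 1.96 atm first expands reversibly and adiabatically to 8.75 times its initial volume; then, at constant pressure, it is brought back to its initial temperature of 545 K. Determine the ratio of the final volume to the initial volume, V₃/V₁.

V₃/V₁ ≈ 17.1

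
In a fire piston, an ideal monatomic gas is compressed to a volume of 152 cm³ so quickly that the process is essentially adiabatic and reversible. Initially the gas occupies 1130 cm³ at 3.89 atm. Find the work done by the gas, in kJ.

γ = 5/3 for a monatomic ideal gas.
P₂ = P₁(V₁/V₂)^γ = 3.89×(1130/152)^(5/3) = 110.2 atm.
For a reversible adiabat, W_by_gas = (P₁V₁ − P₂V₂)/(γ−1).
W_by = (394200×0.00113 − 1.116×10^7×0.000152) / (2/3) = -1877 J.

W ≈ -1.88 kJ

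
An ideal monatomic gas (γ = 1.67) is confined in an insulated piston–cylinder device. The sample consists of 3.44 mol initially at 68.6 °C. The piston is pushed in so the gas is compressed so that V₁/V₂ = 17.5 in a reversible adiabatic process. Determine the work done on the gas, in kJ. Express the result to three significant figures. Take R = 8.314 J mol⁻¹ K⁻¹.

For a reversible adiabat TV^(γ−1) is constant, so T₂ = T₁ (V₁/V₂)^(γ−1).
T₁ = 68.6 °C = 341.8 K.
T₂ = 341.8 × 17.5^(0.67) = 2326 K.
Q = 0, so ΔU = W_on_gas = nCᵥΔT with Cᵥ = R/(γ−1) = 12.41 J/(mol·K).
ΔU = 3.44 × 12.41 × (2326 − 341.8) = 84690 J.

W ≈ 84.7 kJ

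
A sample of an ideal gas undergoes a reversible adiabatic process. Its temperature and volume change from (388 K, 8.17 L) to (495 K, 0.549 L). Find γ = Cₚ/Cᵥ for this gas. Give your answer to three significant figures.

TV^(γ−1) = const ⇒ γ − 1 = ln(T₂/T₁) / ln(V₁/V₂).
γ = 1 + ln(495/388) / ln(8.17/0.549) = 1.09.

γ ≈ 1.09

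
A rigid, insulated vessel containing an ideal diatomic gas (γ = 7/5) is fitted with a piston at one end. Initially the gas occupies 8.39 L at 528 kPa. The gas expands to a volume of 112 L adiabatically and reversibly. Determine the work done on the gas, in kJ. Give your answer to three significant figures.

P₂ = P₁(V₁/V₂)^γ = 528×(8.39/112)^(7/5) = 14.03 kPa.
For a reversible adiabat, W_by_gas = (P₁V₁ − P₂V₂)/(γ−1).
W_by = (528000×0.00839 − 14030×0.112) / (2/5) = 7147 J.
W_on_gas = −W_by = -7147 J.

W ≈ -7.15 kJ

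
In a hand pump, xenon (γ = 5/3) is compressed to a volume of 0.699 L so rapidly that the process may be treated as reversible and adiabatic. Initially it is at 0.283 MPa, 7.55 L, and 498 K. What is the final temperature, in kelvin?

T₂ ≈ 2430 K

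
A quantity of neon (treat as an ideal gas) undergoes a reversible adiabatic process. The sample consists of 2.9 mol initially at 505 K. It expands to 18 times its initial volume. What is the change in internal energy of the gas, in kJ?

ΔU ≈ -15.6 kJ

Adiabatic: T₁V₁^(γ−1) = T₂V₂^(γ−1) ⇒ T₂ = T₁ (V₁/V₂)^(γ−1).
γ = 5/3 for a monatomic ideal gas, so γ−1 = 2/3.
T₂ = 505 × (1/18)^(2/3) = 73.53 K.
Q = 0, so ΔU = W_on_gas = nCᵥΔT with Cᵥ = R/(γ−1) = 12.47 J/(mol·K).
ΔU = 2.9 × 12.47 × (73.53 − 505) = -15600 J.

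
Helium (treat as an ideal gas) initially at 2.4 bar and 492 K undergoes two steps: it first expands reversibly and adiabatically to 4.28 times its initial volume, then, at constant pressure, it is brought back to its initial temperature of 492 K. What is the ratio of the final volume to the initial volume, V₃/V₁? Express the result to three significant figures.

V₃/V₁ ≈ 11.3

For a monatomic ideal gas γ = 5/3.
Adiabatic step: V₂/V₁ = 4.28; T₂ = T₁·(1/4.28)^(2/3) = 186.6 K.
Isobaric step: V₃/V₂ = T₃/T₂ = 492/186.6.
V₃/V₁ = (V₂/V₁)(V₃/V₂) = 4.28 × (492/186.6) = 11.28.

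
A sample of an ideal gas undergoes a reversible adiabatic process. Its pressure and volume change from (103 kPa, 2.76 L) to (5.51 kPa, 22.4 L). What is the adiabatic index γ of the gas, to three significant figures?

PV^γ = const ⇒ γ = ln(P₂/P₁) / ln(V₁/V₂).
γ = ln(5.51/103) / ln(2.76/22.4) = 1.398.

γ ≈ 1.40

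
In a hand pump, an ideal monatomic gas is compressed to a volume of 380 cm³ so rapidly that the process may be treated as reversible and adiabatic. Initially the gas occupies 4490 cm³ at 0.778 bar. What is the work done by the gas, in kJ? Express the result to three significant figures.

γ = 5/3 for a monatomic ideal gas.
P₂ = P₁(V₁/V₂)^γ = 0.778×(4490/380)^(5/3) = 47.69 bar.
For a reversible adiabat, W_by_gas = (P₁V₁ − P₂V₂)/(γ−1).
W_by = (77800×0.00449 − 4.769×10^6×0.00038) / (2/3) = -2194 J.

W ≈ -2.19 kJ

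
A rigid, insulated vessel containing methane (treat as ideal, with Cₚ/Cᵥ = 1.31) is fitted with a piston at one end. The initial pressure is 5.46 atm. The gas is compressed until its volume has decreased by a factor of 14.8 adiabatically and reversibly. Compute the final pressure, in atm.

Since PV^γ is constant along a reversible adiabat, P₂ = P₁ (V₁/V₂)^γ.
P₂ = 5.46 × 14.8^(1.31) = 186.3 atm.

P₂ ≈ 186 atm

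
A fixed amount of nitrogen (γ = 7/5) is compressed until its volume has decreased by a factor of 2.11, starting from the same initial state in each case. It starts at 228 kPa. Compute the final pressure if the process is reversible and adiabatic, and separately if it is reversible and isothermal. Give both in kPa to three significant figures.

adiabatic: 649 kPa; isothermal: 481 kPa

Isothermal: P₂ = P₁(V₁/V₂) = 228×2.11 = 481.1 kPa.
Adiabatic: P₂ = P₁(V₁/V₂)^γ = 228×2.11^(7/5) = 648.5 kPa.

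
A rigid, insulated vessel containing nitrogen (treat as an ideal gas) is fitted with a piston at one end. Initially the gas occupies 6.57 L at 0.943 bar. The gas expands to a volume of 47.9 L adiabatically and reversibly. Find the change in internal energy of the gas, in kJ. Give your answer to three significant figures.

ΔU ≈ -0.849 kJ

γ = 7/5 for a diatomic ideal gas.
P₂ = P₁(V₁/V₂)^γ = 0.943×(6.57/47.9)^(7/5) = 0.05843 bar.
For a reversible adiabat, W_by_gas = (P₁V₁ − P₂V₂)/(γ−1).
W_by = (94300×0.00657 − 5843×0.0479) / (2/5) = 849.2 J.
Q = 0 ⇒ ΔU = −W_by = -849.2 J.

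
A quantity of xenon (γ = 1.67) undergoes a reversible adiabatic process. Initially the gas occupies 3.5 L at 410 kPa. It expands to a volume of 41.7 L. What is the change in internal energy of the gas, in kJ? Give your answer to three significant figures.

ΔU ≈ -1.73 kJ

P₂ = P₁(V₁/V₂)^γ = 410×(3.5/41.7)^(1.67) = 6.543 kPa.
For a reversible adiabat, W_by_gas = (P₁V₁ − P₂V₂)/(γ−1).
W_by = (410000×0.0035 − 6543×0.0417) / (0.67) = 1735 J.
Q = 0 ⇒ ΔU = −W_by = -1735 J.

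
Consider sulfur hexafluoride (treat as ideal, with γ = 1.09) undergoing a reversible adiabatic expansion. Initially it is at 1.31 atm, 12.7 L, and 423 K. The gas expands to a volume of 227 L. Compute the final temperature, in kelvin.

T₂ ≈ 326 K

Adiabatic: T₁V₁^(γ−1) = T₂V₂^(γ−1) ⇒ T₂ = T₁ (V₁/V₂)^(γ−1).
T₂ = 423 × (12.7/227)^(0.09) = 326.3 K.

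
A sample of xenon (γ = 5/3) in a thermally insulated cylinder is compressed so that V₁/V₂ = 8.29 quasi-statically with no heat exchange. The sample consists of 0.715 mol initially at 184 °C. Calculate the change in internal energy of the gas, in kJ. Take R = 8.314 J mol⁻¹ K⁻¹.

For a reversible adiabat TV^(γ−1) is constant, so T₂ = T₁ (V₁/V₂)^(γ−1).
T₁ = 184 °C = 457.1 K.
T₂ = 457.1 × 8.29^(2/3) = 1873 K.
Q = 0, so ΔU = W_on_gas = nCᵥΔT with Cᵥ = R/(γ−1) = 12.47 J/(mol·K).
ΔU = 0.715 × 12.47 × (1873 − 457.1) = 12620 J.

ΔU ≈ 12.6 kJ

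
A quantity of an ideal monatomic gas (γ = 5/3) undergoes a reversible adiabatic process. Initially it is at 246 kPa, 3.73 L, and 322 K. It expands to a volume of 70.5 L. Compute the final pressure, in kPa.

Adiabatic: P₁V₁^γ = P₂V₂^γ ⇒ P₂ = P₁ (V₁/V₂)^γ.
P₂ = 246 × (3.73/70.5)^(5/3) = 1.834 kPa.

P₂ ≈ 1.83 kPa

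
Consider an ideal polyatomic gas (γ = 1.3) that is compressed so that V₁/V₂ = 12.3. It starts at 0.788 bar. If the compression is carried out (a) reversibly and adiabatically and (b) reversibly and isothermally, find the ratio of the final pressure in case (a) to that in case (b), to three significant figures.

P_adiabatic / P_isothermal ≈ 2.12

Isothermal: P_b = P₁(V₁/V₂) = 0.788×12.3.
Adiabatic: P_a = P₁(V₁/V₂)^γ = 0.788×12.3^(1.3).
P_a/P_b = (V₁/V₂)^(γ−1) = 12.3^(0.3) = 2.123.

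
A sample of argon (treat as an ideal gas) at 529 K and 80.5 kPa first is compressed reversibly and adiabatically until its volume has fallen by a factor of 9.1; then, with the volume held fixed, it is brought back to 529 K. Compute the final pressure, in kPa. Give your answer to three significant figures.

P₃ ≈ 733 kPa

For a monatomic ideal gas γ = 5/3.
Adiabatic step (PV^γ = const): P₂ = 80.5×9.1^(5/3) = 3193 kPa; T₂ = 529×9.1^(2/3) = 2306 K.
Isochoric: P₃ = P₂(T₃/T₂) = 3193 × (529/2306) = 732.5 kPa.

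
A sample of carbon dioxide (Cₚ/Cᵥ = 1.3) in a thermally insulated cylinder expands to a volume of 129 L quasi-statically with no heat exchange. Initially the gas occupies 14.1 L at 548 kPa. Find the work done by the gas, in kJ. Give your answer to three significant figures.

P₂ = P₁(V₁/V₂)^γ = 548×(14.1/129)^(1.3) = 30.83 kPa.
For a reversible adiabat, W_by_gas = (P₁V₁ − P₂V₂)/(γ−1).
W_by = (548000×0.0141 − 30830×0.129) / (0.3) = 12500 J.

W ≈ 12.5 kJ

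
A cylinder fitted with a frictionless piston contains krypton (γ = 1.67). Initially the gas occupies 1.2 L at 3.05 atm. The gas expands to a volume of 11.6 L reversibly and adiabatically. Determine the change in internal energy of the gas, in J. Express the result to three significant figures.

ΔU ≈ -432 J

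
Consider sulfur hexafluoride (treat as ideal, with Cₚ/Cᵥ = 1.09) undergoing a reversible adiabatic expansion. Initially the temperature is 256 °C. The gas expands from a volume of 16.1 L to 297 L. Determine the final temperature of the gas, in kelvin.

T₂ ≈ 407 K

Adiabatic: T₁V₁^(γ−1) = T₂V₂^(γ−1) ⇒ T₂ = T₁ (V₁/V₂)^(γ−1).
T₁ = 256 °C = 529.1 K.
T₂ = 529.1 × (16.1/297)^(0.09) = 407 K.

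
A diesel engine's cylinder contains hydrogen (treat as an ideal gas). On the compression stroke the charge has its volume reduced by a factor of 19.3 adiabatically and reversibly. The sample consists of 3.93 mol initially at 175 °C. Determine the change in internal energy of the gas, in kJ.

ΔU ≈ 83.0 kJ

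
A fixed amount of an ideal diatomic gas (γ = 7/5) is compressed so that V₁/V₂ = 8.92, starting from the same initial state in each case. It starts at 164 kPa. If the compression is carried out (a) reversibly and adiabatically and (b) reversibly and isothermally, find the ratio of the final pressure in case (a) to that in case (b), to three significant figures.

P_adiabatic / P_isothermal ≈ 2.40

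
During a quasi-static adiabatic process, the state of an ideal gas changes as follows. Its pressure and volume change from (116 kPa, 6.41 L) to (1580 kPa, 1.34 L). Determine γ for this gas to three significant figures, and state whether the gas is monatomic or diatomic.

PV^γ = const ⇒ γ = ln(P₂/P₁) / ln(V₁/V₂).
γ = ln(1580/116) / ln(6.41/1.34) = 1.669.
γ ≈ 1.67 is close to 5/3, so the gas is monatomic.

γ ≈ 1.67; monatomic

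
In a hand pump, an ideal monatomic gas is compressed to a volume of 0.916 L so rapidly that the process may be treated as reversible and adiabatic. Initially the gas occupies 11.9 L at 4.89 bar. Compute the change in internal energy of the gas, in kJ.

γ = 5/3 for a monatomic ideal gas.
P₂ = P₁(V₁/V₂)^γ = 4.89×(11.9/0.916)^(5/3) = 351.1 bar.
For a reversible adiabat, W_by_gas = (P₁V₁ − P₂V₂)/(γ−1).
W_by = (489000×0.0119 − 3.511×10^7×0.000916) / (2/3) = -39510 J.
Q = 0 ⇒ ΔU = −W_by = 39510 J.

ΔU ≈ 39.5 kJ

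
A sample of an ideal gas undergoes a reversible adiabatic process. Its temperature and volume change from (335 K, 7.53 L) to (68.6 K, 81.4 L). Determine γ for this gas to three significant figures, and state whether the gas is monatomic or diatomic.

γ ≈ 1.67; monatomic

TV^(γ−1) = const ⇒ γ − 1 = ln(T₂/T₁) / ln(V₁/V₂).
γ = 1 + ln(68.6/335) / ln(7.53/81.4) = 1.666.
γ ≈ 1.67 is close to 5/3, so the gas is monatomic.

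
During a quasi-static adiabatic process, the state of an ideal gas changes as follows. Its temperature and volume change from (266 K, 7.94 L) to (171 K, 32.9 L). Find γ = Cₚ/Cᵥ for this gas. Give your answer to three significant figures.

γ ≈ 1.31

TV^(γ−1) = const ⇒ γ − 1 = ln(T₂/T₁) / ln(V₁/V₂).
γ = 1 + ln(171/266) / ln(7.94/32.9) = 1.311.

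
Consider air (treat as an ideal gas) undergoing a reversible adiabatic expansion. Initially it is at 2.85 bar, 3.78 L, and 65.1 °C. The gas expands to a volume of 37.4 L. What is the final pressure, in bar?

P₂ ≈ 0.115 bar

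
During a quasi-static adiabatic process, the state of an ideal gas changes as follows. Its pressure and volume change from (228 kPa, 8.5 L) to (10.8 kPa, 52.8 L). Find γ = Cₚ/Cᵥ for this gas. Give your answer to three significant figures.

γ ≈ 1.67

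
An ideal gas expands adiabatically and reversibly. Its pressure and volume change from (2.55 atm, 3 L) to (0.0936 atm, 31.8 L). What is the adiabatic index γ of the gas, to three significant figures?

γ ≈ 1.40

PV^γ = const ⇒ γ = ln(P₂/P₁) / ln(V₁/V₂).
γ = ln(0.0936/2.55) / ln(3/31.8) = 1.4.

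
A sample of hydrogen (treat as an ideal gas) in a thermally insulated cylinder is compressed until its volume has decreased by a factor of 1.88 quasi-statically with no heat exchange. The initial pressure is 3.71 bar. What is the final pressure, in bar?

P₂ ≈ 8.98 bar

Adiabatic: P₁V₁^γ = P₂V₂^γ ⇒ P₂ = P₁ (V₁/V₂)^γ.
For a diatomic ideal gas γ = 7/5.
P₂ = 3.71 × 1.88^(7/5) = 8.978 bar.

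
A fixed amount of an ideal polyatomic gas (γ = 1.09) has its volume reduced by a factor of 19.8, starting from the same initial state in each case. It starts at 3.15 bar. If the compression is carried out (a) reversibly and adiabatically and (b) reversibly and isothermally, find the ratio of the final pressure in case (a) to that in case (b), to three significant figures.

P_adiabatic / P_isothermal ≈ 1.31

Isothermal: P_b = P₁(V₁/V₂) = 3.15×19.8.
Adiabatic: P_a = P₁(V₁/V₂)^γ = 3.15×19.8^(1.09).
P_a/P_b = (V₁/V₂)^(γ−1) = 19.8^(0.09) = 1.308.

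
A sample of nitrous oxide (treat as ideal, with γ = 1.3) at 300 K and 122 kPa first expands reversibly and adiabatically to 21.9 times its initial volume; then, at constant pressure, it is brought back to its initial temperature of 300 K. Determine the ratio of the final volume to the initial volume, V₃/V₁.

Adiabatic step: V₂/V₁ = 21.9; T₂ = T₁·(1/21.9)^(0.3) = 118.8 K.
Isobaric step: V₃/V₂ = T₃/T₂ = 300/118.8.
V₃/V₁ = (V₂/V₁)(V₃/V₂) = 21.9 × (300/118.8) = 55.28.

V₃/V₁ ≈ 55.3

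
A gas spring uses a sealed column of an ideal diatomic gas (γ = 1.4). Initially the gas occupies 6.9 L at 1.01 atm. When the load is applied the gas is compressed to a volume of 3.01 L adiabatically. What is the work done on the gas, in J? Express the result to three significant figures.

W ≈ 695 J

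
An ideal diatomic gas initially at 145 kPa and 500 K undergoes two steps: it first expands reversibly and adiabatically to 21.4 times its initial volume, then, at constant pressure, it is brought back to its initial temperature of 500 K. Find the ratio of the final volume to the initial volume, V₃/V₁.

For a diatomic ideal gas γ = 7/5.
Adiabatic step: V₂/V₁ = 21.4; T₂ = T₁·(1/21.4)^(2/5) = 146.8 K.
Isobaric step: V₃/V₂ = T₃/T₂ = 500/146.8.
V₃/V₁ = (V₂/V₁)(V₃/V₂) = 21.4 × (500/146.8) = 72.88.

V₃/V₁ ≈ 72.9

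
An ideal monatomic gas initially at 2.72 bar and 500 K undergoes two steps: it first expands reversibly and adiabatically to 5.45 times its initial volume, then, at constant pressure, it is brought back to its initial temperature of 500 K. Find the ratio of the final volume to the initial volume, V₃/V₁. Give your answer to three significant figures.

V₃/V₁ ≈ 16.9

For a monatomic ideal gas γ = 5/3.
Adiabatic step: V₂/V₁ = 5.45; T₂ = T₁·(1/5.45)^(2/3) = 161.5 K.
Isobaric step: V₃/V₂ = T₃/T₂ = 500/161.5.
V₃/V₁ = (V₂/V₁)(V₃/V₂) = 5.45 × (500/161.5) = 16.88.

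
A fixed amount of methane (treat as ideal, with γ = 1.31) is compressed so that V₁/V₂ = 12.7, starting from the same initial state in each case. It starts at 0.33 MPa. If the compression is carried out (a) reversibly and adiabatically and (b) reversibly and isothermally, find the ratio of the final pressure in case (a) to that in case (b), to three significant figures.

P_adiabatic / P_isothermal ≈ 2.20

Isothermal: P_b = P₁(V₁/V₂) = 0.33×12.7.
Adiabatic: P_a = P₁(V₁/V₂)^γ = 0.33×12.7^(1.31).
P_a/P_b = (V₁/V₂)^(γ−1) = 12.7^(0.31) = 2.199.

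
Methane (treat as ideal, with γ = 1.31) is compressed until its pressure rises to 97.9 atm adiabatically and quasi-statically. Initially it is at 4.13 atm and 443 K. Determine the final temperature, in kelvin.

T₂ ≈ 937 K

Adiabatic: T₂/T₁ = (P₂/P₁)^((γ−1)/γ).
T₂ = 443 × (97.9/4.13)^(0.237) = 937 K.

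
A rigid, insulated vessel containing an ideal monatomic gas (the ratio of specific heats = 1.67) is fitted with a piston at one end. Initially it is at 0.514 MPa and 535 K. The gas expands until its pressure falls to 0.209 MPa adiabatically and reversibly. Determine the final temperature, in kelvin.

T₂ ≈ 373 K

Along an adiabat T P^((1−γ)/γ) is constant, so T₂ = T₁ (P₂/P₁)^((γ−1)/γ).
T₂ = 535 × (0.209/0.514)^(0.401) = 372.9 K.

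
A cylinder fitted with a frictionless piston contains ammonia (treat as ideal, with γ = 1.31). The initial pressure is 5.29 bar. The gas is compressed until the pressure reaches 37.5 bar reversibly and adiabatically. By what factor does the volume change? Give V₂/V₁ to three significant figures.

V₂/V₁ ≈ 0.224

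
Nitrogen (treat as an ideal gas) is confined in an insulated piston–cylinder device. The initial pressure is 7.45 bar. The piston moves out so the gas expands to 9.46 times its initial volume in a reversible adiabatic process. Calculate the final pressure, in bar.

Adiabatic: P₁V₁^γ = P₂V₂^γ ⇒ P₂ = P₁ (V₁/V₂)^γ.
For a diatomic ideal gas γ = 7/5.
P₂ = 7.45 × (1/9.46)^(7/5) = 0.3206 bar.

P₂ ≈ 0.321 bar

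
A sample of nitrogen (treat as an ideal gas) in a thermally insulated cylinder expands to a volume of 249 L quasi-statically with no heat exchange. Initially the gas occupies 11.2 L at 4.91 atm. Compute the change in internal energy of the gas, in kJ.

ΔU ≈ -9.90 kJ

γ = 7/5 for a diatomic ideal gas.
P₂ = P₁(V₁/V₂)^γ = 4.91×(11.2/249)^(7/5) = 0.06387 atm.
For a reversible adiabat, W_by_gas = (P₁V₁ − P₂V₂)/(γ−1).
W_by = (497500×0.0112 − 6472×0.249) / (2/5) = 9901 J.
Q = 0 ⇒ ΔU = −W_by = -9901 J.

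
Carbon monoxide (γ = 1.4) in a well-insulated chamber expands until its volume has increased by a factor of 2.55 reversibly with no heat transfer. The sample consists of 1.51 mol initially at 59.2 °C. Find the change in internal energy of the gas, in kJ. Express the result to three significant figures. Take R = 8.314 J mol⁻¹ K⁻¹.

ΔU ≈ -3.26 kJ

Adiabatic: T₁V₁^(γ−1) = T₂V₂^(γ−1) ⇒ T₂ = T₁ (V₁/V₂)^(γ−1).
T₁ = 59.2 °C = 332.3 K.
T₂ = 332.3 × (1/2.55)^(0.4) = 228.5 K.
Q = 0, so ΔU = W_on_gas = nCᵥΔT with Cᵥ = R/(γ−1) = 20.79 J/(mol·K).
ΔU = 1.51 × 20.79 × (228.5 − 332.3) = -3258 J.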